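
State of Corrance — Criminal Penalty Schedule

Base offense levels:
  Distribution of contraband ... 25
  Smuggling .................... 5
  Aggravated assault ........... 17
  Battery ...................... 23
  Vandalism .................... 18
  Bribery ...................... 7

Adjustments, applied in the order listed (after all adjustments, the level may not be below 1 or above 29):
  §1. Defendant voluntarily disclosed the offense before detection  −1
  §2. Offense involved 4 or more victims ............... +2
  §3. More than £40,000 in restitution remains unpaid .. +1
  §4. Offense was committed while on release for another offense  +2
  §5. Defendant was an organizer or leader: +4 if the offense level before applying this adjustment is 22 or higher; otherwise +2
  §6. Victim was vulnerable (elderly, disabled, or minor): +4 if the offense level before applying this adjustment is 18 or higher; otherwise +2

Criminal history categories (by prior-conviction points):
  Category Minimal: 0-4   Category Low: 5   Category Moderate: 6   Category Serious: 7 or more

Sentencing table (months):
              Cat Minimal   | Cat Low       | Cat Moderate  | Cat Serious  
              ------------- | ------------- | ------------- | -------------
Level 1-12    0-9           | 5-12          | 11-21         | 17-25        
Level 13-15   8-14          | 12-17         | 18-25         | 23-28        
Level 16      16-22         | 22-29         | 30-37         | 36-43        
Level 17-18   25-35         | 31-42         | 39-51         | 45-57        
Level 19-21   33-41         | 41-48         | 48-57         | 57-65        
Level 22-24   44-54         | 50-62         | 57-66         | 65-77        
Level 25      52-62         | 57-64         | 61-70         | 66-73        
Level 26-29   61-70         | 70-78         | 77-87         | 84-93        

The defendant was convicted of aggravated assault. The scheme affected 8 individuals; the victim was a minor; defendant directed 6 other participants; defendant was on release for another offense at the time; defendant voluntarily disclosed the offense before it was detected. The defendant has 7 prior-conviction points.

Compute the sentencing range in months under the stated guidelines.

84-93 months

Base offense level for aggravated assault: 17.
§1 applies: 17 − 1 = 16.
§2 applies: 16 + 2 = 18.
§3 does not apply.
§4 applies: 18 + 2 = 20.
§5 applies (level before this adjustment is 20 < 22, so +2): 20 + 2 = 22.
§6 applies (level before this adjustment is 22 ≥ 18, so +4): 22 + 4 = 26.
Final offense level: 26.
Criminal history: 7 prior points → Category Serious (7+).
Level 26 falls in the 26-29 band.
Grid: Level 26-29 × Category Serious = 84-93 months.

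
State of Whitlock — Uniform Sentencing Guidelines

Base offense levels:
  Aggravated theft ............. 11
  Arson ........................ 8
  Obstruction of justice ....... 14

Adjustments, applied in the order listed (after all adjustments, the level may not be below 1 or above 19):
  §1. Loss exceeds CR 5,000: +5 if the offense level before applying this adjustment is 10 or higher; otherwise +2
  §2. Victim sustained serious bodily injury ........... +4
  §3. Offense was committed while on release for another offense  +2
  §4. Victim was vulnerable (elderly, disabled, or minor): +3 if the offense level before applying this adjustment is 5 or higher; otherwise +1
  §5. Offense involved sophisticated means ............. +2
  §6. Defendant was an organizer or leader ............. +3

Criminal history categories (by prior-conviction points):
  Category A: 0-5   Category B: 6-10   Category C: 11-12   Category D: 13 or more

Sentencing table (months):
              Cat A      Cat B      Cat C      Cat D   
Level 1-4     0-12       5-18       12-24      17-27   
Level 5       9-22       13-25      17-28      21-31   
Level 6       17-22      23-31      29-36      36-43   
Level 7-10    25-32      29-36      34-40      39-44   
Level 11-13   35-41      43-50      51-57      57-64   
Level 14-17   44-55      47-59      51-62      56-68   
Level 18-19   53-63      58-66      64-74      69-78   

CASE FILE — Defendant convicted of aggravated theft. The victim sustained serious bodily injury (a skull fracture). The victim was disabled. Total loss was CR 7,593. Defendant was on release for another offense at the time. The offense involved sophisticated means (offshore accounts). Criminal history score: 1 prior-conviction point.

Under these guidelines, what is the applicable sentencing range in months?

Base offense level for aggravated theft: 11.
§1 applies (level before this adjustment is 11 ≥ 10, so +5): 11 + 5 = 16.
§2 applies: 16 + 4 = 20.
§3 applies: 20 + 2 = 22.
§4 applies (level before this adjustment is 22 ≥ 5, so +3): 22 + 3 = 25.
§5 applies: 25 + 2 = 27.
Level 27 exceeds the maximum of 19; capped at 19.
Final offense level: 19.
Criminal history: 1 prior point → Category A (0-5).
Level 19 falls in the 18-19 band.
Grid: Level 18-19 × Category A = 53-63 months.

53-63 months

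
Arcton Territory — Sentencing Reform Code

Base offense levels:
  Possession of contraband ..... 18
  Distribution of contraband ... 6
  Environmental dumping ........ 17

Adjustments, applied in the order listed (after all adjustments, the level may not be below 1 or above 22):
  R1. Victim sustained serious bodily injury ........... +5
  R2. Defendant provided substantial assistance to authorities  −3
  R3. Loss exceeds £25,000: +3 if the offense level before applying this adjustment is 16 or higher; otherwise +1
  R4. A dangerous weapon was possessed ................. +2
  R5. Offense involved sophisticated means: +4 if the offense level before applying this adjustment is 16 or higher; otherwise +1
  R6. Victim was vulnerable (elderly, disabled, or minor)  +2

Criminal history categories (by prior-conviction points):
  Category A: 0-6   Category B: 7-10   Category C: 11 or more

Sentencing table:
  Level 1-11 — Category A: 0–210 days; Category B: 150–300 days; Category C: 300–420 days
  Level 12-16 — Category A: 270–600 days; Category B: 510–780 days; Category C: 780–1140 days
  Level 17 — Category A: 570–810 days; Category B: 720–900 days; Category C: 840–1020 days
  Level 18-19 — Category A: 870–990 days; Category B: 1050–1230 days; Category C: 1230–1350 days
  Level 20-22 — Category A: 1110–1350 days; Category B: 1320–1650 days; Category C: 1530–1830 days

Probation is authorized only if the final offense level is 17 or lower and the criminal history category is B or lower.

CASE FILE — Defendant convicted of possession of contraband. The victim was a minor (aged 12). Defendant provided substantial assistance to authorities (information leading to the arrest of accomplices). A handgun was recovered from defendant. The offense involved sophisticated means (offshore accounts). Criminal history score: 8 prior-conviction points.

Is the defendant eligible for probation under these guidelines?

No

Base offense level for possession of contraband: 18.
R2 applies: 18 − 3 = 15.
R3 does not apply.
R4 applies: 15 + 2 = 17.
R5 applies (level before this adjustment is 17 ≥ 16, so +4): 17 + 4 = 21.
R6 applies: 21 + 2 = 23.
Level 23 exceeds the maximum of 22; capped at 22.
Final offense level: 22.
Criminal history: 8 prior points → Category B (7-10).
Level 22 falls in the 20-22 band.
Grid: Level 20-22 × Category B = 1320-1650 days.
Probation check: level 22 > 17 and category B ≤ B → not eligible.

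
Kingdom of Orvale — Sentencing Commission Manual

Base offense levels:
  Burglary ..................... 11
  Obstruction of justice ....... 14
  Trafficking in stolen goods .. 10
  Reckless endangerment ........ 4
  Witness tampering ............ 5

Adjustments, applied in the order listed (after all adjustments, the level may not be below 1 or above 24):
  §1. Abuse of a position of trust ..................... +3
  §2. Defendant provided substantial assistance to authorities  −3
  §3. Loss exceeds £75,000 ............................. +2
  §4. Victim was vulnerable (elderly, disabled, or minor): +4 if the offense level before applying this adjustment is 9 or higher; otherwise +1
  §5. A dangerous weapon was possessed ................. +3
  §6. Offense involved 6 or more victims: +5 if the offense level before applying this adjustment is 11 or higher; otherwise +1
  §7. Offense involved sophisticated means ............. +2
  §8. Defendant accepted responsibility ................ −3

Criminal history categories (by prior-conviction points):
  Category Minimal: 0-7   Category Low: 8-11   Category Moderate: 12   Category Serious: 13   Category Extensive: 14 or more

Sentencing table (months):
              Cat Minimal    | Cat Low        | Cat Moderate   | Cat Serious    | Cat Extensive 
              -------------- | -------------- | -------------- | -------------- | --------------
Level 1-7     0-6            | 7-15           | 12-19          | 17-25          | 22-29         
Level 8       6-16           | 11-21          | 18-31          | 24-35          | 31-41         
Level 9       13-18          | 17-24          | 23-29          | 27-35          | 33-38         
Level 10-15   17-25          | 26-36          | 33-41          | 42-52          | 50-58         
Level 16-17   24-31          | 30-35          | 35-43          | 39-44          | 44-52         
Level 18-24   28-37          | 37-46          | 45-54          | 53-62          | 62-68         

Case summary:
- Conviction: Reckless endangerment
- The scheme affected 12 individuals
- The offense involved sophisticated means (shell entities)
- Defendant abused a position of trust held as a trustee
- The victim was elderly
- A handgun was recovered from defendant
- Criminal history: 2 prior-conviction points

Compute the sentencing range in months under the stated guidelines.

28-37 months

Base offense level for reckless endangerment: 4.
§1 applies: 4 + 3 = 7.
§4 applies (level before this adjustment is 7 < 9, so +1): 7 + 1 = 8.
§5 applies: 8 + 3 = 11.
§6 applies (level before this adjustment is 11 ≥ 11, so +5): 11 + 5 = 16.
§7 applies: 16 + 2 = 18.
Final offense level: 18.
Criminal history: 2 prior points → Category Minimal (0-7).
Level 18 falls in the 18-24 band.
Grid: Level 18-24 × Category Minimal = 28-37 months.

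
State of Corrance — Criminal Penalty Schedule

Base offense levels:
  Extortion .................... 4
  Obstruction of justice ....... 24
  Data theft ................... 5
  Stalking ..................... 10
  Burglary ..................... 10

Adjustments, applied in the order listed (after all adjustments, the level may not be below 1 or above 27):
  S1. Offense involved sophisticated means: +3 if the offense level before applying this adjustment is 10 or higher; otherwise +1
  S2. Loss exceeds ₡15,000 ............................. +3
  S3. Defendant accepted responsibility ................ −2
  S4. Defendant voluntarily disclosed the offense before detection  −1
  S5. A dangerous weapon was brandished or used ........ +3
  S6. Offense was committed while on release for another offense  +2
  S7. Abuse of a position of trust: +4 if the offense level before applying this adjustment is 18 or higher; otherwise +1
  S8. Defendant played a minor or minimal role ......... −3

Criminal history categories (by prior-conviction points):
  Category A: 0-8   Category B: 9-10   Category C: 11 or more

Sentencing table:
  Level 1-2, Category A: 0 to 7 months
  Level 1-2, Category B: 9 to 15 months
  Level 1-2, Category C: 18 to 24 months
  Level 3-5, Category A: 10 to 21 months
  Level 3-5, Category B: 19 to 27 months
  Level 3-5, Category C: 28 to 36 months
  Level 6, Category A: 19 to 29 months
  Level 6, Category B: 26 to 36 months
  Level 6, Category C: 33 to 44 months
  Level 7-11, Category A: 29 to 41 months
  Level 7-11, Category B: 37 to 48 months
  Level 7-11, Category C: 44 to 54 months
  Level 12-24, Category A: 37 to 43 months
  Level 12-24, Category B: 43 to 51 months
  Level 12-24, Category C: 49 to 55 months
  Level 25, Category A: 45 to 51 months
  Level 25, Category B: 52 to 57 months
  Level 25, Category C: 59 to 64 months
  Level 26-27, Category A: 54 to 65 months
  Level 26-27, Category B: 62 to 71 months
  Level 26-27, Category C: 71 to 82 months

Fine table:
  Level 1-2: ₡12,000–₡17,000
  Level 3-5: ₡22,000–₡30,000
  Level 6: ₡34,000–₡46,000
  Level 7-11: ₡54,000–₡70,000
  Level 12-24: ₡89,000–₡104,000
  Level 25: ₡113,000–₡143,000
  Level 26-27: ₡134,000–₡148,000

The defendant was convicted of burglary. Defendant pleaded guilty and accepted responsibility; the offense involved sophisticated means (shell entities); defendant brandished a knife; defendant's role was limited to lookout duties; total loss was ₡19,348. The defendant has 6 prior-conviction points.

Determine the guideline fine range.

₡89,000–₡104,000

Base offense level for burglary: 10.
S1 applies (level before this adjustment is 10 ≥ 10, so +3): 10 + 3 = 13.
S2 applies: 13 + 3 = 16.
S3 applies: 16 − 2 = 14.
S5 applies: 14 + 3 = 17.
S6 does not apply.
S8 applies: 17 − 3 = 14.
Final offense level: 14.
Level 14 falls in the 12-24 band.
Fine table: Level 12-24 → ₡89,000–₡104,000.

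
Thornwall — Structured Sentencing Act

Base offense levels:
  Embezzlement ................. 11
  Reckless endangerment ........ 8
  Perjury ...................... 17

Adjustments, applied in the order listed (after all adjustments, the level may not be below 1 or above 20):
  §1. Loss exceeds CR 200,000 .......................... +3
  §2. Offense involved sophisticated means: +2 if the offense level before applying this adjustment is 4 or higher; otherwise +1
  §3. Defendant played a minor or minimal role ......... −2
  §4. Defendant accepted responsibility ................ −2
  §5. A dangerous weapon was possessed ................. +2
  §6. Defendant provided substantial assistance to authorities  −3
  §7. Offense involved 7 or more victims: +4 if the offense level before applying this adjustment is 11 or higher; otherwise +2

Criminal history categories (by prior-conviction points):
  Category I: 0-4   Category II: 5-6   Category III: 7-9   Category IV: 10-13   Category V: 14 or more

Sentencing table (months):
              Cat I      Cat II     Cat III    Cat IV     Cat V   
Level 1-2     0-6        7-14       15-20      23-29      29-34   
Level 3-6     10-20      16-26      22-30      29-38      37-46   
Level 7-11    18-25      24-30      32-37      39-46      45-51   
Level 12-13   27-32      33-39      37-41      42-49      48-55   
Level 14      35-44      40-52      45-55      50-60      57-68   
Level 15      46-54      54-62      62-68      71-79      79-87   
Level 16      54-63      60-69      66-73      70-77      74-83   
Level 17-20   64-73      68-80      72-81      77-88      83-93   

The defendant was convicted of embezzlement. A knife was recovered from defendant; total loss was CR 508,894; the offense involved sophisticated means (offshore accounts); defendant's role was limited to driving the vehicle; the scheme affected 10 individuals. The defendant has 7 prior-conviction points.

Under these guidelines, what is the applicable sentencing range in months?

72-81 months

Base offense level for embezzlement: 11.
§1 applies: 11 + 3 = 14.
§2 applies (level before this adjustment is 14 ≥ 4, so +2): 14 + 2 = 16.
§3 applies: 16 − 2 = 14.
§4 does not apply.
§5 applies: 14 + 2 = 16.
§6 does not apply.
§7 applies (level before this adjustment is 16 ≥ 11, so +4): 16 + 4 = 20.
Final offense level: 20.
Criminal history: 7 prior points → Category III (7-9).
Level 20 falls in the 17-20 band.
Grid: Level 17-20 × Category III = 72-81 months.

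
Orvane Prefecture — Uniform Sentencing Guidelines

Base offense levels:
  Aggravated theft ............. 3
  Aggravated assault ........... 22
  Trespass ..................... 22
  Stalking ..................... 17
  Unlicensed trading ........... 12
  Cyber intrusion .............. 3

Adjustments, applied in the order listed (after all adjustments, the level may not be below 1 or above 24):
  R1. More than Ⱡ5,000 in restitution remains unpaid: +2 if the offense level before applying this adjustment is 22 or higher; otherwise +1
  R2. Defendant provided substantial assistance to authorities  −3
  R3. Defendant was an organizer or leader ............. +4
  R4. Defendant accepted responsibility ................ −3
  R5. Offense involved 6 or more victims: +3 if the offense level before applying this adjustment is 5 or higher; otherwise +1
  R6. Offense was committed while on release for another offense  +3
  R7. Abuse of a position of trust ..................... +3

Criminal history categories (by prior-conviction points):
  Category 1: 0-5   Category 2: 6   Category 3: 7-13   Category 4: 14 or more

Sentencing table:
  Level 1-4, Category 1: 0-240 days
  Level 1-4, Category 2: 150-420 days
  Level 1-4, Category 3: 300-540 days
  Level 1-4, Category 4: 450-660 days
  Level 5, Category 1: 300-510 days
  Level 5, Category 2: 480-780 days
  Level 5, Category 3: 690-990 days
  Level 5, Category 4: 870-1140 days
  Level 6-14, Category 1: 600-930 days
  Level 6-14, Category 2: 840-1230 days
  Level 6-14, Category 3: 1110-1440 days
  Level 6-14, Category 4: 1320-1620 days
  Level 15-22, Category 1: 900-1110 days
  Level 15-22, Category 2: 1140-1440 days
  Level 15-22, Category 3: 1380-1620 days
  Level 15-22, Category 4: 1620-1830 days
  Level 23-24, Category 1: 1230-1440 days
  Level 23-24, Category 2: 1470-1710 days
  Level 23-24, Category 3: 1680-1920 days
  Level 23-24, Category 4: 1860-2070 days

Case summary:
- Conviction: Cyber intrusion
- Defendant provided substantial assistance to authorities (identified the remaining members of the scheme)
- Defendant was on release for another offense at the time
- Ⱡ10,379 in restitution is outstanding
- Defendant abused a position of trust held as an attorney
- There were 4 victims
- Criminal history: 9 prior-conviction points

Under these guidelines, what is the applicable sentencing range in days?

Base offense level for cyber intrusion: 3.
R1 applies (level before this adjustment is 3 < 22, so +1): 3 + 1 = 4.
R2 applies: 4 − 3 = 1.
R4 does not apply.
R6 applies: 1 + 3 = 4.
R7 applies: 4 + 3 = 7.
Final offense level: 7.
Criminal history: 9 prior points → Category 3 (7-13).
Level 7 falls in the 6-14 band.
Grid: Level 6-14 × Category 3 = 1110-1440 days.

1110-1440 days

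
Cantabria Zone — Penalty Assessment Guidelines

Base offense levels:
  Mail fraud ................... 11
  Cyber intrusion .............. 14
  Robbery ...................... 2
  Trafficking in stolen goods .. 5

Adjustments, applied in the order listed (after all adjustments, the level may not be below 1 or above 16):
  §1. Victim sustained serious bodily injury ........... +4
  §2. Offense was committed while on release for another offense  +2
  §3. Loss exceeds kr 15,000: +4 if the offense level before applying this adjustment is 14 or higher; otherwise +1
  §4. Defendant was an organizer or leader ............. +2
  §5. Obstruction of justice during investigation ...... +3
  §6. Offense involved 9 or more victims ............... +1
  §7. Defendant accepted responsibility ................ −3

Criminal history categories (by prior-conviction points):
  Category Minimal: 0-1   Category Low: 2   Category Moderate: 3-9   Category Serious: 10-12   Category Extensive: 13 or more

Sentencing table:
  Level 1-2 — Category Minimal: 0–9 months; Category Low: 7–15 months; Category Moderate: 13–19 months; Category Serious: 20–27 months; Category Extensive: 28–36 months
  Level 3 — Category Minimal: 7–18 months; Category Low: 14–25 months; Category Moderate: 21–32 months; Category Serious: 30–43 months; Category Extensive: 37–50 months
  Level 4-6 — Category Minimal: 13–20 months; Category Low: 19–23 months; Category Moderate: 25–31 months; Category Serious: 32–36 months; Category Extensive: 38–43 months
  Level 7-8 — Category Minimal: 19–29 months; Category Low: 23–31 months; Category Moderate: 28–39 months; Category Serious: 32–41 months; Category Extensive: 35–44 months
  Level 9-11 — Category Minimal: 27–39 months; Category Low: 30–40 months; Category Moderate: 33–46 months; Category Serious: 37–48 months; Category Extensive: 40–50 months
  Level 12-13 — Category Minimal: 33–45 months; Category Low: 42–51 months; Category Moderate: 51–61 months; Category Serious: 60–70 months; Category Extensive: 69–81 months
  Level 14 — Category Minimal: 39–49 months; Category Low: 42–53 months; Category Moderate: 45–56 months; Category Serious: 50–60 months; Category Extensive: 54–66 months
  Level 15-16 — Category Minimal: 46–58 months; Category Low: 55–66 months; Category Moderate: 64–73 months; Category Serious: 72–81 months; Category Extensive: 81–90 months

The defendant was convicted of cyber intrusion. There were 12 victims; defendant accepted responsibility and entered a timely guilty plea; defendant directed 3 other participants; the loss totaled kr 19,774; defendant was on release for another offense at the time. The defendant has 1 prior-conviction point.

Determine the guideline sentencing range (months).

46-58 months

Base offense level for cyber intrusion: 14.
§2 applies: 14 + 2 = 16.
§3 applies (level before this adjustment is 16 ≥ 14, so +4): 16 + 4 = 20.
§4 applies: 20 + 2 = 22.
§6 applies: 22 + 1 = 23.
§7 applies: 23 − 3 = 20.
Level 20 exceeds the maximum of 16; capped at 16.
Final offense level: 16.
Criminal history: 1 prior point → Category Minimal (0-1).
Level 16 falls in the 15-16 band.
Grid: Level 15-16 × Category Minimal = 46-58 months.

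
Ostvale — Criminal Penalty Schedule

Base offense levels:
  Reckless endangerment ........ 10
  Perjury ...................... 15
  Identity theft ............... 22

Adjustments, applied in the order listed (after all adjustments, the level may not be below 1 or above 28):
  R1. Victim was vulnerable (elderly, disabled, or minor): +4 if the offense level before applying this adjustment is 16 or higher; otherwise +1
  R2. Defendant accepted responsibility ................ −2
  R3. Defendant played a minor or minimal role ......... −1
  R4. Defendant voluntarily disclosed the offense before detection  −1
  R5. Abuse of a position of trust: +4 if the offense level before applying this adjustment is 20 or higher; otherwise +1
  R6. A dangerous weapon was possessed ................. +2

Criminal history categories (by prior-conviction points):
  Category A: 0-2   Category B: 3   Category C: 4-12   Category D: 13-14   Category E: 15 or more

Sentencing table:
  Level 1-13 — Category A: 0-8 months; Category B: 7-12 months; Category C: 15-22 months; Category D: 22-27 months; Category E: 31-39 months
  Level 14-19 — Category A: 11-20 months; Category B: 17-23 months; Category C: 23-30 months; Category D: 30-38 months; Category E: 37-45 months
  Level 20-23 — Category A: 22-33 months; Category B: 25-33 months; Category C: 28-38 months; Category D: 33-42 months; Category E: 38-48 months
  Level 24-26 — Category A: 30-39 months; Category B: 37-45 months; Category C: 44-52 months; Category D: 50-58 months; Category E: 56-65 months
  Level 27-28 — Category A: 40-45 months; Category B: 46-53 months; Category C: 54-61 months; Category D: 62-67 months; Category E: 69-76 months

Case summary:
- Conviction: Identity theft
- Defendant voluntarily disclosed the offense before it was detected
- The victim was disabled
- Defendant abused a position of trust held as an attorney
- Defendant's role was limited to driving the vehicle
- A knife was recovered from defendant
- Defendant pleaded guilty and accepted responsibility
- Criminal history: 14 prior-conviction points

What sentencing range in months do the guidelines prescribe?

62-67 months

Base offense level for identity theft: 22.
R1 applies (level before this adjustment is 22 ≥ 16, so +4): 22 + 4 = 26.
R2 applies: 26 − 2 = 24.
R3 applies: 24 − 1 = 23.
R4 applies: 23 − 1 = 22.
R5 applies (level before this adjustment is 22 ≥ 20, so +4): 22 + 4 = 26.
R6 applies: 26 + 2 = 28.
Final offense level: 28.
Criminal history: 14 prior points → Category D (13-14).
Level 28 falls in the 27-28 band.
Grid: Level 27-28 × Category D = 62-67 months.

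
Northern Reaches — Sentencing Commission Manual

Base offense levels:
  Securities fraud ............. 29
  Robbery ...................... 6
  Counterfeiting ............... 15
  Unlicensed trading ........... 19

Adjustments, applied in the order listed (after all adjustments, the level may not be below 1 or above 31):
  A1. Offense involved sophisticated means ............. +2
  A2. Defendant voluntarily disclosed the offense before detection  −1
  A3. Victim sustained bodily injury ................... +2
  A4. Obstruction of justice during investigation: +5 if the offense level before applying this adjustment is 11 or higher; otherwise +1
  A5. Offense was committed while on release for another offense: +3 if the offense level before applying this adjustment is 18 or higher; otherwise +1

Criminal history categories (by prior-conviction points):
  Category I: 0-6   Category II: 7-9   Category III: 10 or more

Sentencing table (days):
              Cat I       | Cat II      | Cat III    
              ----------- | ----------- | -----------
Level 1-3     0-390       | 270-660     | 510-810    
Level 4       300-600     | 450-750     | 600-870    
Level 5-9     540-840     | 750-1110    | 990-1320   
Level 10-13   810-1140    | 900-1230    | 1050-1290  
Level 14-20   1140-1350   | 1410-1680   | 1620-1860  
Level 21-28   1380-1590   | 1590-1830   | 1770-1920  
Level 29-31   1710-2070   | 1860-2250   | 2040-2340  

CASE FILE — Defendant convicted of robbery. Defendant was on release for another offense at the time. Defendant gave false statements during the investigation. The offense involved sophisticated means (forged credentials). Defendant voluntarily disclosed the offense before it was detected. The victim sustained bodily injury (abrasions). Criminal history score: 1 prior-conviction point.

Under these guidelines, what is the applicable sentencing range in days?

Base offense level for robbery: 6.
A1 applies: 6 + 2 = 8.
A2 applies: 8 − 1 = 7.
A3 applies: 7 + 2 = 9.
A4 applies (level before this adjustment is 9 < 11, so +1): 9 + 1 = 10.
A5 applies (level before this adjustment is 10 < 18, so +1): 10 + 1 = 11.
Final offense level: 11.
Criminal history: 1 prior point → Category I (0-6).
Level 11 falls in the 10-13 band.
Grid: Level 10-13 × Category I = 810-1140 days.

810-1140 days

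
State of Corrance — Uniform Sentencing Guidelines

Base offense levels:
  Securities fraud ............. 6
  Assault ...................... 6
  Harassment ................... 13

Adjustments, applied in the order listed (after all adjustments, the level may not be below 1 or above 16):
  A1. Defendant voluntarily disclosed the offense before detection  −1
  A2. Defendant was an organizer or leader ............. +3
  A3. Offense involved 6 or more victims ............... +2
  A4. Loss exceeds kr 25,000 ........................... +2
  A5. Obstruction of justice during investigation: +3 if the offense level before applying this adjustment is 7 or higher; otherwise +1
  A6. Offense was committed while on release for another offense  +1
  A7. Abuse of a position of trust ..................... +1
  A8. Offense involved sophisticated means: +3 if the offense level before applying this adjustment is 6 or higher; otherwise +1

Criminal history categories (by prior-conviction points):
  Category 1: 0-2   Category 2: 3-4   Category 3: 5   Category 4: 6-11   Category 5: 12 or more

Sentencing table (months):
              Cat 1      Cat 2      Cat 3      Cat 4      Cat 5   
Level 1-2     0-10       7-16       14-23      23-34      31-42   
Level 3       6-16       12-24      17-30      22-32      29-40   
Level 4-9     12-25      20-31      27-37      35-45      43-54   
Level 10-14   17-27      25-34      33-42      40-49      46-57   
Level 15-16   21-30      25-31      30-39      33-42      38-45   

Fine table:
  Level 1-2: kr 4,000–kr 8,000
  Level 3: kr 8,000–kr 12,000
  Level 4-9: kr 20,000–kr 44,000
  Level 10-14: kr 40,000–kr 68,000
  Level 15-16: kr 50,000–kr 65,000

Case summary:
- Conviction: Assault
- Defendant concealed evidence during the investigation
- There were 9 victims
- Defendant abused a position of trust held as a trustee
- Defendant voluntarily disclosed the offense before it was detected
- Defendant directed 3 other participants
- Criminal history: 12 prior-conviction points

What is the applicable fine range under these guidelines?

kr 40,000–kr 68,000

Base offense level for assault: 6.
A1 applies: 6 − 1 = 5.
A2 applies: 5 + 3 = 8.
A3 applies: 8 + 2 = 10.
A5 applies (level before this adjustment is 10 ≥ 7, so +3): 10 + 3 = 13.
A6 does not apply.
A7 applies: 13 + 1 = 14.
A8 does not apply.
Final offense level: 14.
Level 14 falls in the 10-14 band.
Fine table: Level 10-14 → kr 40,000–kr 68,000.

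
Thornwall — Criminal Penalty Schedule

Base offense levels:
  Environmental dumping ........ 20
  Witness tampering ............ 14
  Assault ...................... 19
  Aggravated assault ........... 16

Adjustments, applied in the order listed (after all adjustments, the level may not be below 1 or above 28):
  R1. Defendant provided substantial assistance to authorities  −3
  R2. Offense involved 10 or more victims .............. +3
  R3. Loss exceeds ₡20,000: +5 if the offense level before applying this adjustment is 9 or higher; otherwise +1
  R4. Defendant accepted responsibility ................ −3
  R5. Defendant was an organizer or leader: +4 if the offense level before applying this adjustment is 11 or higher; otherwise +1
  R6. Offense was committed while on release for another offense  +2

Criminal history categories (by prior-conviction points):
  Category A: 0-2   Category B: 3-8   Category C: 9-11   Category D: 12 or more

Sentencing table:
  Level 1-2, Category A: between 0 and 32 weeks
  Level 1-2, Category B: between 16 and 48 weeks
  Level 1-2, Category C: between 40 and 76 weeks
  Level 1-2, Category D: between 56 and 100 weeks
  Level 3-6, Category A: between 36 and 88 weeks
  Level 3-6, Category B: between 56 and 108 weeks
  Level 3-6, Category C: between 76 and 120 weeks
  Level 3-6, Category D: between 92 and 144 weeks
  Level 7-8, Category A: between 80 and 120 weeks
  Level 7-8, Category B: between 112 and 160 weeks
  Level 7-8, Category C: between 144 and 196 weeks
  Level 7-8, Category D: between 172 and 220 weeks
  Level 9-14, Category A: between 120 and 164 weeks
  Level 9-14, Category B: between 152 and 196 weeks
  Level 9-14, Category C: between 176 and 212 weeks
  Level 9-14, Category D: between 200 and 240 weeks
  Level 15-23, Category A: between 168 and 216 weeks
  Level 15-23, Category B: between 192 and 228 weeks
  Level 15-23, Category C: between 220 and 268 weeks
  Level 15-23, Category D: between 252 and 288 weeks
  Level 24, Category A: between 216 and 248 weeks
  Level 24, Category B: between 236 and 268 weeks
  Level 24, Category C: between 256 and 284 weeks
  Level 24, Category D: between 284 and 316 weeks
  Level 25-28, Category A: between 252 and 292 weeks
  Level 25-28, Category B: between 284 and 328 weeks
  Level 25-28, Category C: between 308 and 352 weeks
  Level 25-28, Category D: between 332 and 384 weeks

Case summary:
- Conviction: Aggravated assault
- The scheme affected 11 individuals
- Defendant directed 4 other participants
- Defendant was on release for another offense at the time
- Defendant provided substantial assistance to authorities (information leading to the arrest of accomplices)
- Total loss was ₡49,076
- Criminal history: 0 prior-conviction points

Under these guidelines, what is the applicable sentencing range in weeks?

Base offense level for aggravated assault: 16.
R1 applies: 16 − 3 = 13.
R2 applies: 13 + 3 = 16.
R3 applies (level before this adjustment is 16 ≥ 9, so +5): 16 + 5 = 21.
R5 applies (level before this adjustment is 21 ≥ 11, so +4): 21 + 4 = 25.
R6 applies: 25 + 2 = 27.
Final offense level: 27.
Criminal history: 0 prior points → Category A (0-2).
Level 27 falls in the 25-28 band.
Grid: Level 25-28 × Category A = 252-292 weeks.

252-292 weeks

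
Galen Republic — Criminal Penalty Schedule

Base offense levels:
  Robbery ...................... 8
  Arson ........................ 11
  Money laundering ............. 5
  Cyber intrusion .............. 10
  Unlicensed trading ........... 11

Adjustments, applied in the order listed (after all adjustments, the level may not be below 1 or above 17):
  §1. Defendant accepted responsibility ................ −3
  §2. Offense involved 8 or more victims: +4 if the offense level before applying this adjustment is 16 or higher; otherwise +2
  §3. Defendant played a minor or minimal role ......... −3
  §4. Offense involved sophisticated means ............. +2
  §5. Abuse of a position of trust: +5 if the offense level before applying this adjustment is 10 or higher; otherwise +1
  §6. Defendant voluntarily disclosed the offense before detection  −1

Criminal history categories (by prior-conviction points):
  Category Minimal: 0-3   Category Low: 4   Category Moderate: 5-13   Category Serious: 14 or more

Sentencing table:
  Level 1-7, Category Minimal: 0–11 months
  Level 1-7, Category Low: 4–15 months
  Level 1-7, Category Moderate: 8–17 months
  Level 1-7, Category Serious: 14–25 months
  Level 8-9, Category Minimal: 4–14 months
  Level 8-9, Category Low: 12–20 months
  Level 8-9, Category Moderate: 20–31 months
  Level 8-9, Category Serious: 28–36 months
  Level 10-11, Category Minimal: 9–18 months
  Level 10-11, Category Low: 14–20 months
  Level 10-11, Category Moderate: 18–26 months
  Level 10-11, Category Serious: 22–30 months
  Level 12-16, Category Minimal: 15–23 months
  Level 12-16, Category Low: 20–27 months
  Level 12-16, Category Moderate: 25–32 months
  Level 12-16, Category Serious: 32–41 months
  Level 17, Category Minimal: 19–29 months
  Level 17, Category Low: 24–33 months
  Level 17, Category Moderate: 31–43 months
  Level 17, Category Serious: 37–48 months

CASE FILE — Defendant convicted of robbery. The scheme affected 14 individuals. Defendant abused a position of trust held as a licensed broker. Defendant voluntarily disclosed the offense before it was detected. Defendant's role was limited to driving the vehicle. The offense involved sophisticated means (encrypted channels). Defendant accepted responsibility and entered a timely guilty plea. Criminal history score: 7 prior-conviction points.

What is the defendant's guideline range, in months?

8-17 months

Base offense level for robbery: 8.
§1 applies: 8 − 3 = 5.
§2 applies (level before this adjustment is 5 < 16, so +2): 5 + 2 = 7.
§3 applies: 7 − 3 = 4.
§4 applies: 4 + 2 = 6.
§5 applies (level before this adjustment is 6 < 10, so +1): 6 + 1 = 7.
§6 applies: 7 − 1 = 6.
Final offense level: 6.
Criminal history: 7 prior points → Category Moderate (5-13).
Level 6 falls in the 1-7 band.
Grid: Level 1-7 × Category Moderate = 8-17 months.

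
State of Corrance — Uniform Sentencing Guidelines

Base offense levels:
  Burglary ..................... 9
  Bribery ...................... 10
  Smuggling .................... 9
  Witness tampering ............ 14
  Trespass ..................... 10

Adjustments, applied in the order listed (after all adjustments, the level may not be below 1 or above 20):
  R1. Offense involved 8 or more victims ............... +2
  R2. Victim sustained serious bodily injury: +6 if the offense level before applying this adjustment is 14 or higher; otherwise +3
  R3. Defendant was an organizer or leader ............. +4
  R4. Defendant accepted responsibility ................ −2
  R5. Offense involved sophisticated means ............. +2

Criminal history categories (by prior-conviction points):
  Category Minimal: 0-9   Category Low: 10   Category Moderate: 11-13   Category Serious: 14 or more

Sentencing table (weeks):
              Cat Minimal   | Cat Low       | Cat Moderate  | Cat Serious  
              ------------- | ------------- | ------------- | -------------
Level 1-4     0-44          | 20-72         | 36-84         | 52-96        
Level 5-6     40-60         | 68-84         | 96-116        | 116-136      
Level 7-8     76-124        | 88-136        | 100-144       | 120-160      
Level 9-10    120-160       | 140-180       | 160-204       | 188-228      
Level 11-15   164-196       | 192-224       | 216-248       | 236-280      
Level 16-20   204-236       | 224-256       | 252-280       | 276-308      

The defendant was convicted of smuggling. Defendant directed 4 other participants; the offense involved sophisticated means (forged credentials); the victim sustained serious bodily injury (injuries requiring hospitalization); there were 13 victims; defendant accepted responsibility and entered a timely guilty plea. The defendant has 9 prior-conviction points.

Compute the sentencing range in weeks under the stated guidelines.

Base offense level for smuggling: 9.
R1 applies: 9 + 2 = 11.
R2 applies (level before this adjustment is 11 < 14, so +3): 11 + 3 = 14.
R3 applies: 14 + 4 = 18.
R4 applies: 18 − 2 = 16.
R5 applies: 16 + 2 = 18.
Final offense level: 18.
Criminal history: 9 prior points → Category Minimal (0-9).
Level 18 falls in the 16-20 band.
Grid: Level 16-20 × Category Minimal = 204-236 weeks.

204-236 weeks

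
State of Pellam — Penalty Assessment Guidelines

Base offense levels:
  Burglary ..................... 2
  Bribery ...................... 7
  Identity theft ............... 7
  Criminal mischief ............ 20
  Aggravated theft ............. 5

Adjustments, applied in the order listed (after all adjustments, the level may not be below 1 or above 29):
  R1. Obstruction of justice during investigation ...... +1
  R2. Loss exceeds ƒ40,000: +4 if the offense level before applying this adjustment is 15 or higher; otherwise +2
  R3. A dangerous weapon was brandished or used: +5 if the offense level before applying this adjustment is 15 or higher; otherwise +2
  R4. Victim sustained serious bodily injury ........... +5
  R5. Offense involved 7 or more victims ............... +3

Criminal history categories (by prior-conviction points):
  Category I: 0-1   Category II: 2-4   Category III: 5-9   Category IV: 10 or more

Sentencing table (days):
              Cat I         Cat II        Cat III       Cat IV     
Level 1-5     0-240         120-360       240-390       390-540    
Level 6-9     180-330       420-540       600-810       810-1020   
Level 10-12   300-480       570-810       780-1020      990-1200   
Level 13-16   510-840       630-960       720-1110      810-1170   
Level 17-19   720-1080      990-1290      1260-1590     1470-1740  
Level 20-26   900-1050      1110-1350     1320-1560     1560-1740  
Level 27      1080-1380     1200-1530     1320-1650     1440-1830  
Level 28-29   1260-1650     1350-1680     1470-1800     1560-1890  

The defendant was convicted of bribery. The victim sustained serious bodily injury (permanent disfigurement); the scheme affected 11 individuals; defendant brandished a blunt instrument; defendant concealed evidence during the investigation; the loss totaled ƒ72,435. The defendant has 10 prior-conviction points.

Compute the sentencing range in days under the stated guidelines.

Base offense level for bribery: 7.
R1 applies: 7 + 1 = 8.
R2 applies (level before this adjustment is 8 < 15, so +2): 8 + 2 = 10.
R3 applies (level before this adjustment is 10 < 15, so +2): 10 + 2 = 12.
R4 applies: 12 + 5 = 17.
R5 applies: 17 + 3 = 20.
Final offense level: 20.
Criminal history: 10 prior points → Category IV (10+).
Level 20 falls in the 20-26 band.
Grid: Level 20-26 × Category IV = 1560-1740 days.

1560-1740 days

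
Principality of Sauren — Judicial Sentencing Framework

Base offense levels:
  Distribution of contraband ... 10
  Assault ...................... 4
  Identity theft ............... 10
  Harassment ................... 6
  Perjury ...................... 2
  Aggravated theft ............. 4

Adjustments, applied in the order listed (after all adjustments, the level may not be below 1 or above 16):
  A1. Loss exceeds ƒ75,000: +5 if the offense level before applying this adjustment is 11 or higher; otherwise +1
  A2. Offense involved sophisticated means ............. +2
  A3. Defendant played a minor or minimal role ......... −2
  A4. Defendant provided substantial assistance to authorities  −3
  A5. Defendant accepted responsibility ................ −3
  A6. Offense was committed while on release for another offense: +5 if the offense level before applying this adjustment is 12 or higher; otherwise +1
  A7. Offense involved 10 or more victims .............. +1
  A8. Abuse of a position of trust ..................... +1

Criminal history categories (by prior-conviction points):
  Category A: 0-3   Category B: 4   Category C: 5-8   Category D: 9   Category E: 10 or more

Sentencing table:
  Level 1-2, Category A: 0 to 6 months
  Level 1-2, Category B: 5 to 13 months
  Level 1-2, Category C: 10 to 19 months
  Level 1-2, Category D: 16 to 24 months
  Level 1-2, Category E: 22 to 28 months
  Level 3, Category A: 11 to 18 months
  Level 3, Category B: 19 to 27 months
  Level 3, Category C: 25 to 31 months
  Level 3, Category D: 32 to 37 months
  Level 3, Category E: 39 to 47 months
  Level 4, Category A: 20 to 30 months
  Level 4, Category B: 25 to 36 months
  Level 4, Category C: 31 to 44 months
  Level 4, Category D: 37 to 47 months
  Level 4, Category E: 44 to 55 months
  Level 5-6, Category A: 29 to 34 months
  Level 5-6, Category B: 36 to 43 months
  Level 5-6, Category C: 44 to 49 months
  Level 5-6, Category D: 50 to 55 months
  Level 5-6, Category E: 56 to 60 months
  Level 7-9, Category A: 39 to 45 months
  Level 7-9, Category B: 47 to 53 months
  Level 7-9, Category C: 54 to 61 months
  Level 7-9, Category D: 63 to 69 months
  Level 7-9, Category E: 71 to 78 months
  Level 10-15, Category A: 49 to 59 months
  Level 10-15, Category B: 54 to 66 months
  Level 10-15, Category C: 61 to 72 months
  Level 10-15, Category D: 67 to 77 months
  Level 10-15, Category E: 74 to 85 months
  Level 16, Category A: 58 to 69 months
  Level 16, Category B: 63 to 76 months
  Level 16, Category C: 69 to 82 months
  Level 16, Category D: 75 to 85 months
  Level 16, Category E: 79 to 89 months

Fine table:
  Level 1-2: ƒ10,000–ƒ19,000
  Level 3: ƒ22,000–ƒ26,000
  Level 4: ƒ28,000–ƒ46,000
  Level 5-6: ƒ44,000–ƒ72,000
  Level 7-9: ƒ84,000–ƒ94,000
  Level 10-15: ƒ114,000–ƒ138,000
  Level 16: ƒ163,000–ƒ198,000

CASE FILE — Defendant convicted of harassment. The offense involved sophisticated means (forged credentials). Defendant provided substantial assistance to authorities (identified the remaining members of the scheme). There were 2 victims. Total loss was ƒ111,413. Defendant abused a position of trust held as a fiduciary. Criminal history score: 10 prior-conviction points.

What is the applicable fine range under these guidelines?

Base offense level for harassment: 6.
A1 applies (level before this adjustment is 6 < 11, so +1): 6 + 1 = 7.
A2 applies: 7 + 2 = 9.
A3 does not apply.
A4 applies: 9 − 3 = 6.
A7 does not apply.
A8 applies: 6 + 1 = 7.
Final offense level: 7.
Level 7 falls in the 7-9 band.
Fine table: Level 7-9 → ƒ84,000–ƒ94,000.

ƒ84,000–ƒ94,000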